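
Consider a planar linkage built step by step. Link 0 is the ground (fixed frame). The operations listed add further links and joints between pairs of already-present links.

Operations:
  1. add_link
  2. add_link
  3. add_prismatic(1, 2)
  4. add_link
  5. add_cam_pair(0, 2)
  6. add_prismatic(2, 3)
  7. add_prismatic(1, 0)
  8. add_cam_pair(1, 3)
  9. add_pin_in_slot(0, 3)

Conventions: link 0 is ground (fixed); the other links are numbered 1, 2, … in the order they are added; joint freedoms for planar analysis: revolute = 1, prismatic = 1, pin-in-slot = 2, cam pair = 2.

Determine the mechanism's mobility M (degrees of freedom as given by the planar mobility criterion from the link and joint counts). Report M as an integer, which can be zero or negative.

(L,J1,J2)=(1,0,0); link0 fixed
link1: (2,0,0)
link2: (3,0,0)
P 1-2 [J1]: (3,1,0)
link3: (4,1,0)
C 0-2 [J2]: (4,1,1)
P 2-3 [J1]: (4,2,1)
P 1-0 [J1]: (4,3,1)
C 1-3 [J2]: (4,3,2)
PS 0-3 [J2]: (4,3,3)
Grübler: 3·3 − 2·3 − 3 = 0

M = 0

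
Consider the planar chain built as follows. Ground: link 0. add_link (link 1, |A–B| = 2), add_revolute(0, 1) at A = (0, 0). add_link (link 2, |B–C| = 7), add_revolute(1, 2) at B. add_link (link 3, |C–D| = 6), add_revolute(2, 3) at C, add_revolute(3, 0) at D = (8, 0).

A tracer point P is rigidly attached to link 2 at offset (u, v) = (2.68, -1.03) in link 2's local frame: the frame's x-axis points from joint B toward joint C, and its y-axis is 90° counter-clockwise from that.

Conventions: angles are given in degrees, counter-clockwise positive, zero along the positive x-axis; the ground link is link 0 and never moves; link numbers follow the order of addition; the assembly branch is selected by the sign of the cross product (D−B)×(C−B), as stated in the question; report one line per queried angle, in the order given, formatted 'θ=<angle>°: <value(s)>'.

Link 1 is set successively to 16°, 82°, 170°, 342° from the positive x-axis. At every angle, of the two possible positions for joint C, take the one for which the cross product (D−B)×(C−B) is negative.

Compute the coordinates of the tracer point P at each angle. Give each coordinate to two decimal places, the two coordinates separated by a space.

A=(0,0), D=(8.00,0)
θ=16°: B = A + 2.00·(cos16°, sin16°) = (1.9225, 0.5513)
θ=16°: |BD| = 6.1024
θ=16°: circle(B,7.00) ∩ circle(D,6.00): a=4.1164, h=5.6618
θ=16°:   candidates: C₊=(6.5335,5.8180) cross=34.550; C₋=(5.5106,-5.4592) cross=-34.550
θ=16°:   branch - wants cross < 0 → take C=(5.5106,-5.4592) (cross=-34.550)
θ=16°: ex = (C−B)/|BC| = (0.5126,-0.8586); ey = (0.8586,0.5126)
θ=16°: P = B + 2.68·ex + -1.03·ey = (2.4118,-2.2778)
θ=82°: B = A + 2.00·(cos82°, sin82°) = (0.2783, 1.9805)
θ=82°: |BD| = 7.9716
θ=82°: circle(B,7.00) ∩ circle(D,6.00): a=4.8012, h=5.0940
θ=82°:   candidates: C₊=(6.1946,5.7219) cross=40.607; C₋=(3.6634,-4.1466) cross=-40.607
θ=82°:   branch - wants cross < 0 → take C=(3.6634,-4.1466) (cross=-40.607)
θ=82°: ex = (C−B)/|BC| = (0.4836,-0.8753); ey = (0.8753,0.4836)
θ=82°: P = B + 2.68·ex + -1.03·ey = (0.6728,-0.8634)
θ=170°: B = A + 2.00·(cos170°, sin170°) = (-1.9696, 0.3473)
θ=170°: |BD| = 9.9757
θ=170°: circle(B,7.00) ∩ circle(D,6.00): a=5.6394, h=4.1469
θ=170°:   candidates: C₊=(3.8108,4.2954) cross=41.368; C₋=(3.5220,-3.9934) cross=-41.368
θ=170°:   branch - wants cross < 0 → take C=(3.5220,-3.9934) (cross=-41.368)
θ=170°: ex = (C−B)/|BC| = (0.7845,-0.6201); ey = (0.6201,0.7845)
θ=170°: P = B + 2.68·ex + -1.03·ey = (-0.5058,-2.1226)
θ=342°: B = A + 2.00·(cos342°, sin342°) = (1.9021, -0.6180)
θ=342°: |BD| = 6.1291
θ=342°: circle(B,7.00) ∩ circle(D,6.00): a=4.1251, h=5.6554
θ=342°:   candidates: C₊=(5.4359,5.4245) cross=34.663; C₋=(6.5764,-5.8287) cross=-34.663
θ=342°:   branch - wants cross < 0 → take C=(6.5764,-5.8287) (cross=-34.663)
θ=342°: ex = (C−B)/|BC| = (0.6678,-0.7444); ey = (0.7444,0.6678)
θ=342°: P = B + 2.68·ex + -1.03·ey = (2.9250,-3.3008)

θ=16°: 2.41 -2.28
θ=82°: 0.67 -0.86
θ=170°: -0.51 -2.12
θ=342°: 2.92 -3.30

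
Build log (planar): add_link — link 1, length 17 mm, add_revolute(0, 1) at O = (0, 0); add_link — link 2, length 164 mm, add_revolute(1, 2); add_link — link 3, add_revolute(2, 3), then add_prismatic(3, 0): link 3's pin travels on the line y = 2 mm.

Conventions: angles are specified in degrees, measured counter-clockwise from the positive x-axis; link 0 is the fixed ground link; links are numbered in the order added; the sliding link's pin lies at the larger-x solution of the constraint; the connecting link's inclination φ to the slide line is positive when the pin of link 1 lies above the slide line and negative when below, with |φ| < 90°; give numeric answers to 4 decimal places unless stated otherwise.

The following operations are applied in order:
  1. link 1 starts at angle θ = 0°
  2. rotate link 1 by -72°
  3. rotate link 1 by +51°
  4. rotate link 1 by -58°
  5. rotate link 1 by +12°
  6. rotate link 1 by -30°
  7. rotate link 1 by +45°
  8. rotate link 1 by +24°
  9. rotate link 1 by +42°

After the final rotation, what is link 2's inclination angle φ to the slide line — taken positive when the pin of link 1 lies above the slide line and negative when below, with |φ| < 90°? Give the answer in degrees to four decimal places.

geometry: r = 17 mm, L = 164 mm, e = 2 mm; θ starts at 0°
rotate link 1 by -72°: θ ← 0° -72° = -72°
rotate link 1 by +51°: θ ← -72° +51° = -21°
rotate link 1 by -58°: θ ← -21° -58° = -79°
rotate link 1 by +12°: θ ← -79° +12° = -67°
rotate link 1 by -30°: θ ← -67° -30° = -97°
rotate link 1 by +45°: θ ← -97° +45° = -52°
rotate link 1 by +24°: θ ← -52° +24° = -28°
rotate link 1 by +42°: θ ← -28° +42° = 14°
h = r sin θ − e = 4.112672 − 2 = 2.112672
sin φ = h / L = 2.112672 / 164 = 0.01288215
φ = arcsin(0.01288215) = 0.738113°

0.7381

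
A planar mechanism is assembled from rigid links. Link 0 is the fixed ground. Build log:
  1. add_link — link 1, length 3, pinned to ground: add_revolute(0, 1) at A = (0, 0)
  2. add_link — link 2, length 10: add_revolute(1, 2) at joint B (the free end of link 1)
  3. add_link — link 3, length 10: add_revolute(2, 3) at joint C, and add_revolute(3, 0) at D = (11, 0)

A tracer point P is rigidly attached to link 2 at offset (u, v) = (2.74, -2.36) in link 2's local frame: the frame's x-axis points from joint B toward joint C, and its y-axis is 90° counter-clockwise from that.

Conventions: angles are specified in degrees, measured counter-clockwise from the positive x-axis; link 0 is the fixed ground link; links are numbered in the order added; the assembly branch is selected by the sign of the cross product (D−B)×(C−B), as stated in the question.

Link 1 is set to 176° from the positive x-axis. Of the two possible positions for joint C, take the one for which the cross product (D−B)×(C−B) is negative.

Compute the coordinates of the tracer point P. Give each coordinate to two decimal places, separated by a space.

A=(0,0), D=(11.00,0)
B = A + 3.00·(cos176°, sin176°) = (-2.9927, 0.2093)
|BD| = 13.9943
circle(B,10.00) ∩ circle(D,10.00): a=6.9971, h=7.1442
  candidates: C₊=(4.1105,7.2481) cross=99.978; C₋=(3.8968,-7.0388) cross=-99.978
  branch - wants cross < 0 → take C=(3.8968,-7.0388) (cross=-99.978)
ex = (C−B)/|BC| = (0.6890,-0.7248); ey = (0.7248,0.6890)
P = B + 2.74·ex + -2.36·ey = (-2.8155,-3.4026)

-2.82 -3.40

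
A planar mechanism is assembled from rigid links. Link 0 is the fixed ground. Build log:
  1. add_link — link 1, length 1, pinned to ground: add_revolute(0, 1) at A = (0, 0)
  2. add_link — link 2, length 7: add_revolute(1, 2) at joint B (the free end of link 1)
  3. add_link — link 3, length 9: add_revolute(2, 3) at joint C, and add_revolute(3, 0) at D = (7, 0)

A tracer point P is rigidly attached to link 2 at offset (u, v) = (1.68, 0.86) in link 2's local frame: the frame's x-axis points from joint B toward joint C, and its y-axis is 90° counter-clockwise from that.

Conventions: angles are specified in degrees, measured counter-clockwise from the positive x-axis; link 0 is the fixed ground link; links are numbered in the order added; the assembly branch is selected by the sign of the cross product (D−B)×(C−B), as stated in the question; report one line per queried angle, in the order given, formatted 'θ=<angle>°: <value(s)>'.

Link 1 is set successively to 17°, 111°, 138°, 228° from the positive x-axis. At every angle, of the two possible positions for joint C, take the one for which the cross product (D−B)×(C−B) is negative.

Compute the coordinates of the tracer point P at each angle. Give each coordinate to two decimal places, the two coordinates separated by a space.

A=(0,0), D=(7.00,0)
θ=17°: B = A + 1.00·(cos17°, sin17°) = (0.9563, 0.2924)
θ=17°: |BD| = 6.0508
θ=17°: circle(B,7.00) ∩ circle(D,9.00): a=0.3811, h=6.9896
θ=17°:   candidates: C₊=(1.6747,7.2554) cross=42.293; C₋=(0.9992,-6.7075) cross=-42.293
θ=17°:   branch - wants cross < 0 → take C=(0.9992,-6.7075) (cross=-42.293)
θ=17°: ex = (C−B)/|BC| = (0.0061,-1.0000); ey = (1.0000,0.0061)
θ=17°: P = B + 1.68·ex + 0.86·ey = (1.8266,-1.3823)
θ=111°: B = A + 1.00·(cos111°, sin111°) = (-0.3584, 0.9336)
θ=111°: |BD| = 7.4174
θ=111°: circle(B,7.00) ∩ circle(D,9.00): a=1.5516, h=6.8259
θ=111°:   candidates: C₊=(2.0400,7.5099) cross=50.630; C₋=(0.3217,-6.0333) cross=-50.630
θ=111°:   branch - wants cross < 0 → take C=(0.3217,-6.0333) (cross=-50.630)
θ=111°: ex = (C−B)/|BC| = (0.0972,-0.9953); ey = (0.9953,0.0972)
θ=111°: P = B + 1.68·ex + 0.86·ey = (0.6608,-0.6549)
θ=138°: B = A + 1.00·(cos138°, sin138°) = (-0.7431, 0.6691)
θ=138°: |BD| = 7.7720
θ=138°: circle(B,7.00) ∩ circle(D,9.00): a=1.8273, h=6.7573
θ=138°:   candidates: C₊=(1.6592,7.2440) cross=52.518; C₋=(0.4956,-6.2204) cross=-52.518
θ=138°:   branch - wants cross < 0 → take C=(0.4956,-6.2204) (cross=-52.518)
θ=138°: ex = (C−B)/|BC| = (0.1770,-0.9842); ey = (0.9842,0.1770)
θ=138°: P = B + 1.68·ex + 0.86·ey = (0.4006,-0.8322)
θ=228°: B = A + 1.00·(cos228°, sin228°) = (-0.6691, -0.7431)
θ=228°: |BD| = 7.7051
θ=228°: circle(B,7.00) ∩ circle(D,9.00): a=1.7760, h=6.7710
θ=228°:   candidates: C₊=(0.4455,6.1675) cross=52.171; C₋=(1.7516,-7.3113) cross=-52.171
θ=228°:   branch - wants cross < 0 → take C=(1.7516,-7.3113) (cross=-52.171)
θ=228°: ex = (C−B)/|BC| = (0.3458,-0.9383); ey = (0.9383,0.3458)
θ=228°: P = B + 1.68·ex + 0.86·ey = (0.7188,-2.0221)

θ=17°: 1.83 -1.38
θ=111°: 0.66 -0.65
θ=138°: 0.40 -0.83
θ=228°: 0.72 -2.02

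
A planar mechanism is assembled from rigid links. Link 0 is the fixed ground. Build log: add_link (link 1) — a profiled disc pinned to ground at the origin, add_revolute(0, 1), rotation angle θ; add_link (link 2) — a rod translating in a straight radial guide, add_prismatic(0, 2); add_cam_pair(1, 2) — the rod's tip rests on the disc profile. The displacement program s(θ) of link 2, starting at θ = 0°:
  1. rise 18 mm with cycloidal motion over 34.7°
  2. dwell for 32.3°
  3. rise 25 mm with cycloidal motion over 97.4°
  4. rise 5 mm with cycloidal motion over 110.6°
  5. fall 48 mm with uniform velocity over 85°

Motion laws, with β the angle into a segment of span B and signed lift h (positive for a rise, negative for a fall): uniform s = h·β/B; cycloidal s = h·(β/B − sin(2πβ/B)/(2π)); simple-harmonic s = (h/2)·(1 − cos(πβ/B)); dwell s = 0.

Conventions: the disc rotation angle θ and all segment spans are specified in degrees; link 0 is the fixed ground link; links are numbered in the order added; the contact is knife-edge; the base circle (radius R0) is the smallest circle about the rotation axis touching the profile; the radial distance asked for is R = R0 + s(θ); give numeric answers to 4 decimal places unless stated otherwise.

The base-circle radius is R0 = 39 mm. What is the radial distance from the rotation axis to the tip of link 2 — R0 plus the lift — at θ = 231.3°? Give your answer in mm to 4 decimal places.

seg 1 [0°–34.7°] cycloidal, h=18: full span → s += 18 → s = 18.0000
seg 2 [34.7°–67°] dwell: s stays 18.0000
seg 3 [67°–164.4°] cycloidal, h=25: full span → s += 25 → s = 43.0000
seg 4 [164.4°–275°] cycloidal, h=5: θ=231.3° here. β=66.9, B=110.6. 5·(0.6049 − sin(2π·0.6049)/(2π)) = 3.5117 → s = 46.5117
R = R0 + s = 39 + 46.5117 = 85.5117

85.5117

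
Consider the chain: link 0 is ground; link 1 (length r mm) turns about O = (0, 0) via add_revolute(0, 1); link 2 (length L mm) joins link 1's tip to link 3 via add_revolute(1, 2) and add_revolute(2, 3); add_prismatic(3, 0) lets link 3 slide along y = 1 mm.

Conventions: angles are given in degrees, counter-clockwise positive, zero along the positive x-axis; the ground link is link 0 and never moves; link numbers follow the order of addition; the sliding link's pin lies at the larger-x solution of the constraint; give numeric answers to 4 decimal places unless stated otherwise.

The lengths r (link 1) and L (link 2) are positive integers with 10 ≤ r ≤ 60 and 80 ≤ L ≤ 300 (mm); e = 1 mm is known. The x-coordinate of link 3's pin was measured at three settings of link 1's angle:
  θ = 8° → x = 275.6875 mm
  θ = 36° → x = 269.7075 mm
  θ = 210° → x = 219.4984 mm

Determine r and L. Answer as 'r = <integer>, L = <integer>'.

constraint per measurement: (x − r cos θ)² + (r sin θ − e)² = L²
subtracting the θ₁ and θ₂ equations cancels the r² and L² terms:
r = (x₁² − x₂²) / (2[(x₁cos θ₁ + e sin θ₁) − (x₂cos θ₂ + e sin θ₂)]) = 29.9999 → r = 30
L² = (x₁ − r cos θ₁)² + (r sin θ₁ − e)² = 60515.9756 → L = 246.0000 → L = 246
check at θ₃=210°: x = 219.4984 (printed 219.4984) ✓

r = 30, L = 246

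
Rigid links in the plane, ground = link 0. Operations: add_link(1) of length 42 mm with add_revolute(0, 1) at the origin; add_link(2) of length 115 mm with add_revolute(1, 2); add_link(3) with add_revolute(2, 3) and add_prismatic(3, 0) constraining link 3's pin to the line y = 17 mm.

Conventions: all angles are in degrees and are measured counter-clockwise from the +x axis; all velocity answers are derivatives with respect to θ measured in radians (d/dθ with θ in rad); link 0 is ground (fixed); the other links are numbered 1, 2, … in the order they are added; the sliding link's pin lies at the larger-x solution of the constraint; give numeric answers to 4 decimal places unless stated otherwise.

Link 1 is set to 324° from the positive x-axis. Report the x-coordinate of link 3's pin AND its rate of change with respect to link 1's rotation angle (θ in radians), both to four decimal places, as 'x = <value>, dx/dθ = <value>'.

geometry: r = 42 mm, L = 115 mm, e = 17 mm
crank pin P = (r cos θ, r sin θ) = (33.978714, -24.686981)
h = r sin θ − e = -24.686981 − 17 = -41.686981
x = r cos θ + √(L² − h²) = 33.978714 + 107.178336 = 141.157049
dx/dθ = −r sin θ − h·r cos θ/√(L² − h²) (θ in radians; h = -41.686981) = 37.902991

x = 141.1570, dx/dθ = 37.9030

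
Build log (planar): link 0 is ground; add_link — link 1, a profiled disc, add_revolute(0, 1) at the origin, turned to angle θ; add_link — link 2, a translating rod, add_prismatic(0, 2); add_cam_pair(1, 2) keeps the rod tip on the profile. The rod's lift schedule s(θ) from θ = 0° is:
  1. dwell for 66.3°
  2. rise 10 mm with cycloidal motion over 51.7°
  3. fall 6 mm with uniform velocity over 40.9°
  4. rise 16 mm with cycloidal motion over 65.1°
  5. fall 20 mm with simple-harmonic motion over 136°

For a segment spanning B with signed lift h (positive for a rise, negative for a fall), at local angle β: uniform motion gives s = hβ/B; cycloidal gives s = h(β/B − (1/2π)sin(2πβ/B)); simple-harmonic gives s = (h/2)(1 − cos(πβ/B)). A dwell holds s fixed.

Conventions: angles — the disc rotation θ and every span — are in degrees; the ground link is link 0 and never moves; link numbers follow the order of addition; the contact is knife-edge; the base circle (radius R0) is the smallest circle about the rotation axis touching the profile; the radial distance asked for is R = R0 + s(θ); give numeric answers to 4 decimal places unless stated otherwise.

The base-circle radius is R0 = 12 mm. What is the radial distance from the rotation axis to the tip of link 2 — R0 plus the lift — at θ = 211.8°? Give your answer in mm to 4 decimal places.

seg 1 [0°–66.3°] dwell: s stays 0.0000
seg 2 [66.3°–118°] cycloidal, h=10: full span → s += 10 → s = 10.0000
seg 3 [118°–158.9°] uniform, h=-6: full span → s += -6 → s = 4.0000
seg 4 [158.9°–224°] cycloidal, h=16: θ=211.8° here. β=52.9, B=65.1. 16·(0.8126 − sin(2π·0.8126)/(2π)) = 15.3536 → s = 19.3536
R = R0 + s = 12 + 19.3536 = 31.3536

31.3536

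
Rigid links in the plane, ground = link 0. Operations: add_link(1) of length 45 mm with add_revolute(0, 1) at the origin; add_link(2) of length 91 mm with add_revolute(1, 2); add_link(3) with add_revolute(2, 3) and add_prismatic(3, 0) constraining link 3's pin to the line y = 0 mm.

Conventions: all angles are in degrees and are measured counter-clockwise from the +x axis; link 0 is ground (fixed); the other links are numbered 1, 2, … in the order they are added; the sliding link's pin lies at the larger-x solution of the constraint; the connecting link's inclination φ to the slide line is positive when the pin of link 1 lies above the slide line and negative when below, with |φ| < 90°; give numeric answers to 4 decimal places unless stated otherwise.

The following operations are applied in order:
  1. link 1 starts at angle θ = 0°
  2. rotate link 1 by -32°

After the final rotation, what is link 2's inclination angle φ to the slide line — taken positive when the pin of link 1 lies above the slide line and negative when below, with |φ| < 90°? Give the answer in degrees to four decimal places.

geometry: r = 45 mm, L = 91 mm, e = 0 mm; θ starts at 0°
rotate link 1 by -32°: θ ← 0° -32° = -32°
h = r sin θ − e = -23.846367 − 0 = -23.846367
sin φ = h / L = -23.846367 / 91 = -0.26204799
φ = arcsin(-0.26204799) = -15.191617°

-15.1916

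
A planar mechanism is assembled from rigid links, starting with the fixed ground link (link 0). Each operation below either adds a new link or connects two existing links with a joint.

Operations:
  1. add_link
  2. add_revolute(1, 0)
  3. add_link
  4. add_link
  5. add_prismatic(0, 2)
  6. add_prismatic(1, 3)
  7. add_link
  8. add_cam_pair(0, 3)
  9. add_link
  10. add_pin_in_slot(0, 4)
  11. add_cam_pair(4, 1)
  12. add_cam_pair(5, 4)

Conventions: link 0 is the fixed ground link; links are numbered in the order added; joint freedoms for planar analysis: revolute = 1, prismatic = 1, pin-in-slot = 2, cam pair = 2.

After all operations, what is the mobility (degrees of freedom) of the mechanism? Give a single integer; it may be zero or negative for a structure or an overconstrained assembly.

(L,J1,J2)=(1,0,0); link0 fixed
link1: (2,0,0)
R 1-0 [J1]: (2,1,0)
link2: (3,1,0)
link3: (4,1,0)
P 0-2 [J1]: (4,2,0)
P 1-3 [J1]: (4,3,0)
link4: (5,3,0)
C 0-3 [J2]: (5,3,1)
link5: (6,3,1)
PS 0-4 [J2]: (6,3,2)
C 4-1 [J2]: (6,3,3)
C 5-4 [J2]: (6,3,4)
Grübler: 3·5 − 2·3 − 4 = 5

M = 5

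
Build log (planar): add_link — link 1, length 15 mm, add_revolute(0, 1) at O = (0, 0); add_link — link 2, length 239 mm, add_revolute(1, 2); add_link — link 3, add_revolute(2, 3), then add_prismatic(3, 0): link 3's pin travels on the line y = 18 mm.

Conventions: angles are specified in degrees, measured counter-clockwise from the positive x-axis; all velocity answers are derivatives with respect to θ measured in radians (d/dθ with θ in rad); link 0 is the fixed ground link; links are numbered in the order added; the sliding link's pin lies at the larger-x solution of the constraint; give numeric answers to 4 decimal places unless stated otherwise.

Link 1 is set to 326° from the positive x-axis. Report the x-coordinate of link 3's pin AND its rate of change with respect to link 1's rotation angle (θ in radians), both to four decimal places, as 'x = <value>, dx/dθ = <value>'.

geometry: r = 15 mm, L = 239 mm, e = 18 mm
crank pin P = (r cos θ, r sin θ) = (12.435564, -8.387894)
h = r sin θ − e = -8.387894 − 18 = -26.387894
x = r cos θ + √(L² − h²) = 12.435564 + 237.538795 = 249.974358
dx/dθ = −r sin θ − h·r cos θ/√(L² − h²) (θ in radians; h = -26.387894) = 9.769345

x = 249.9744, dx/dθ = 9.7693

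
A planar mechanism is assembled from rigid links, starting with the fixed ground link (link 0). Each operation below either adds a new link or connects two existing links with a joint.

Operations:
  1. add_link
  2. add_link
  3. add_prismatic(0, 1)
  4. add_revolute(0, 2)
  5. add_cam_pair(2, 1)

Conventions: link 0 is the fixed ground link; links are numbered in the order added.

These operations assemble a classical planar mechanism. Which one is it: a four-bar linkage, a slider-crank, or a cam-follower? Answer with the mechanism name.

links: 3 (incl. ground); joints: 1 revolute, 1 prismatic, 1 higher (cam) pair, forming one closed loop
3 links, revolute + prismatic + higher pair in one loop → cam-follower

cam-follower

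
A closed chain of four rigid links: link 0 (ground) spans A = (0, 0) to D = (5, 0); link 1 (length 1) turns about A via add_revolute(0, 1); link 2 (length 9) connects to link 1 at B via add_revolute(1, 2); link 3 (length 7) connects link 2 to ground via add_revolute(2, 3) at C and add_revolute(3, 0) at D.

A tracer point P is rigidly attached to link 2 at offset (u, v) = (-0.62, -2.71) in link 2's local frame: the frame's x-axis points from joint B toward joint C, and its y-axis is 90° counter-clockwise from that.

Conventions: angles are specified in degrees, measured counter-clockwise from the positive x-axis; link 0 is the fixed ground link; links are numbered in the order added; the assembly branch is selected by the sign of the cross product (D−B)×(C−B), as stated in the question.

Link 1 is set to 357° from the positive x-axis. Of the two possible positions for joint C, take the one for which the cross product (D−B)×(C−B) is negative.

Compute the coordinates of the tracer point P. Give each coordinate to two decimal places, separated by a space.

A=(0,0), D=(5.00,0)
B = A + 1.00·(cos357°, sin357°) = (0.9986, -0.0523)
|BD| = 4.0017
circle(B,9.00) ∩ circle(D,7.00): a=5.9991, h=6.7090
  candidates: C₊=(6.9095,6.7345) cross=26.847; C₋=(7.0850,-6.6823) cross=-26.847
  branch - wants cross < 0 → take C=(7.0850,-6.6823) (cross=-26.847)
ex = (C−B)/|BC| = (0.6763,-0.7367); ey = (0.7367,0.6763)
P = B + -0.62·ex + -2.71·ey = (-1.4170,-1.4283)

-1.42 -1.43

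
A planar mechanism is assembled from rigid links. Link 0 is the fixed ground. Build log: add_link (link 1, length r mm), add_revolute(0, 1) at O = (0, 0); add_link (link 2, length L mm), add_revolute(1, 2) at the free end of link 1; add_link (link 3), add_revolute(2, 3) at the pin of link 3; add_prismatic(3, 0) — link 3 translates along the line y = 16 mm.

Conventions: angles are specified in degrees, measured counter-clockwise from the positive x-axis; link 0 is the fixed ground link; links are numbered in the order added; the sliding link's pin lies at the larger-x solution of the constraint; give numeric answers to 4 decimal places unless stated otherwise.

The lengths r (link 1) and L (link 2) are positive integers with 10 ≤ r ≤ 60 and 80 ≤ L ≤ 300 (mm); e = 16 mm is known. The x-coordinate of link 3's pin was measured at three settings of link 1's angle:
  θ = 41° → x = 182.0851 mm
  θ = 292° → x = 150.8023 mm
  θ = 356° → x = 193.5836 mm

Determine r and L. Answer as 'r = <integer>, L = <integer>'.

constraint per measurement: (x − r cos θ)² + (r sin θ − e)² = L²
subtracting the θ₁ and θ₂ equations cancels the r² and L² terms:
r = (x₁² − x₂²) / (2[(x₁cos θ₁ + e sin θ₁) − (x₂cos θ₂ + e sin θ₂)]) = 49.0000 → r = 49
L² = (x₁ − r cos θ₁)² + (r sin θ₁ − e)² = 21315.9889 → L = 146.0000 → L = 146
check at θ₃=356°: x = 193.5836 (printed 193.5836) ✓

r = 49, L = 146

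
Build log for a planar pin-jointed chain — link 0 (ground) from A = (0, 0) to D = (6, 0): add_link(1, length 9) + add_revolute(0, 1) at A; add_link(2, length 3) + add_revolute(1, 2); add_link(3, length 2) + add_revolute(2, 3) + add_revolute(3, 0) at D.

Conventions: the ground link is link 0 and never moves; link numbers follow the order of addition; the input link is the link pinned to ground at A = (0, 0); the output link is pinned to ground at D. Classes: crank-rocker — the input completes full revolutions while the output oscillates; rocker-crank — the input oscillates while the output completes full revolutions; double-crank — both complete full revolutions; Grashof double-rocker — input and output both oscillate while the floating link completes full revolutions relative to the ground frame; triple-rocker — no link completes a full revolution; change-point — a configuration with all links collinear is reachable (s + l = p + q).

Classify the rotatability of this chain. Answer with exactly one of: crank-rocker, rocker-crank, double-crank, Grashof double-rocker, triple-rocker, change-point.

lengths: ground=6, input=9, coupler=3, output=2
sorted: s=2 (shortest), l=9 (longest), p+q=9
s + l = 11 vs p + q = 9
s + l > p + q → non-Grashof → no link fully rotates → triple-rocker

triple-rocker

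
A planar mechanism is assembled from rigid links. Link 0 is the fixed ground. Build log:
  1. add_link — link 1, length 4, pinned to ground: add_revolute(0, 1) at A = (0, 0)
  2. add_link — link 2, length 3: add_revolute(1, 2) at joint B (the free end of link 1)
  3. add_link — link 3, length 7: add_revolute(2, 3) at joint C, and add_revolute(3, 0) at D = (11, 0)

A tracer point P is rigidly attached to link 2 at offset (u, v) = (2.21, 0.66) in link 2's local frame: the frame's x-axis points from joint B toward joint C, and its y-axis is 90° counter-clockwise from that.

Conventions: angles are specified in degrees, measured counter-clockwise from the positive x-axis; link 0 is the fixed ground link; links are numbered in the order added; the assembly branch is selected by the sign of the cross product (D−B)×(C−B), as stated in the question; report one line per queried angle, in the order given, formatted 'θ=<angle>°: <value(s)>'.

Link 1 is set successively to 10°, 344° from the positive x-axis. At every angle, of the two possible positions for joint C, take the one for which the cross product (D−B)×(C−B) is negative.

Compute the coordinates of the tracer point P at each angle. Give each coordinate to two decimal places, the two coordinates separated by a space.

A=(0,0), D=(11.00,0)
θ=10°: B = A + 4.00·(cos10°, sin10°) = (3.9392, 0.6946)
θ=10°: |BD| = 7.0949
θ=10°: circle(B,3.00) ∩ circle(D,7.00): a=0.7285, h=2.9102
θ=10°:   candidates: C₊=(4.9491,3.5195) cross=20.648; C₋=(4.3793,-2.2730) cross=-20.648
θ=10°:   branch - wants cross < 0 → take C=(4.3793,-2.2730) (cross=-20.648)
θ=10°: ex = (C−B)/|BC| = (0.1467,-0.9892); ey = (0.9892,0.1467)
θ=10°: P = B + 2.21·ex + 0.66·ey = (4.9163,-1.3947)
θ=344°: B = A + 4.00·(cos344°, sin344°) = (3.8450, -1.1025)
θ=344°: |BD| = 7.2394
θ=344°: circle(B,3.00) ∩ circle(D,7.00): a=0.8570, h=2.8750
θ=344°:   candidates: C₊=(4.2542,1.8694) cross=20.813; C₋=(5.1299,-3.8135) cross=-20.813
θ=344°:   branch - wants cross < 0 → take C=(5.1299,-3.8135) (cross=-20.813)
θ=344°: ex = (C−B)/|BC| = (0.4283,-0.9036); ey = (0.9036,0.4283)
θ=344°: P = B + 2.21·ex + 0.66·ey = (5.3880,-2.8169)

θ=10°: 4.92 -1.39
θ=344°: 5.39 -2.82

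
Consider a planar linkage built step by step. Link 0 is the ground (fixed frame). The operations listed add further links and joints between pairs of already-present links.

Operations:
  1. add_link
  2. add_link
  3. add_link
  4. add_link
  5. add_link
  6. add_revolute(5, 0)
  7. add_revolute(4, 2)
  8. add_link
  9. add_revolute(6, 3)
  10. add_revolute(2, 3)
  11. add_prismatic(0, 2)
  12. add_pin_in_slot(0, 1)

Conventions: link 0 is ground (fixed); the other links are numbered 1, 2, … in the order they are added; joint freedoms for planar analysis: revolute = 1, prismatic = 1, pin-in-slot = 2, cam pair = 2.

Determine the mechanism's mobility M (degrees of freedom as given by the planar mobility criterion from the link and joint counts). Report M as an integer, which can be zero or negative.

link 0 = ground. State L|J1|J2 = 1|0|0
+link1  2|0|0
+link2  3|0|0
+link3  4|0|0
+link4  5|0|0
+link5  6|0|0
R(5,0) f=1→J1  6|1|0
R(4,2) f=1→J1  6|2|0
+link6  7|2|0
R(6,3) f=1→J1  7|3|0
R(2,3) f=1→J1  7|4|0
P(0,2) f=1→J1  7|5|0
PS(0,1) f=2→J2  7|5|1
M = 3(7−1)−2·5−1 = 18−10−1 = 7

M = 7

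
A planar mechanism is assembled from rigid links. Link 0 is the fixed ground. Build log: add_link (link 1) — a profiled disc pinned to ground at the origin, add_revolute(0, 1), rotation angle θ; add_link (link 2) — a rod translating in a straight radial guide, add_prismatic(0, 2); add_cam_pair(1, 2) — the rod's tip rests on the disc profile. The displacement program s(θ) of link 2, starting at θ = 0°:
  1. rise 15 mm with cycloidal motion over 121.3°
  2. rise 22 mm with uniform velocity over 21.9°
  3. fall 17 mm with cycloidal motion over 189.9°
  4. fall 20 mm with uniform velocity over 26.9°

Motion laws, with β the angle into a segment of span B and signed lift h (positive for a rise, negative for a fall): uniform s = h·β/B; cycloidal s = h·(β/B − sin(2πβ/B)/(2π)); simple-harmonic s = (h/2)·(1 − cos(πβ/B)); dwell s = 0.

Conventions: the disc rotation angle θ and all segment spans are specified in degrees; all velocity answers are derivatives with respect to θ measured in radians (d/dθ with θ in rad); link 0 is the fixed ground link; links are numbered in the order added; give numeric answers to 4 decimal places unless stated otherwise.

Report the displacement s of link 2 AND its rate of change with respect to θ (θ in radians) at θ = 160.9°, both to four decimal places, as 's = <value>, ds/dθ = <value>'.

seg 1 [0°–121.3°] cycloidal, h=15: full span → s += 15 → s = 15.0000
seg 2 [121.3°–143.2°] uniform, h=22: full span → s += 22 → s = 37.0000
seg 3 [143.2°–333.1°] cycloidal, h=-17: θ=160.9° here. β=17.7, B=189.9. -17·(0.0932 − sin(2π·0.0932)/(2π)) = -0.0890 → s = 36.9110
velocity in seg [143.2°–333.1°] (cycloidal), θ in radians: β = 17.7° = 0.3089 rad, B = 189.9° = 3.3144 rad; ds/dθ = (h/B)(1 − cos(2πβ/B)) = ((-17)/3.3144)(1 − cos(2π·0.0932)) = -0.854722 mm/rad

s = 36.9110, ds/dθ = -0.8547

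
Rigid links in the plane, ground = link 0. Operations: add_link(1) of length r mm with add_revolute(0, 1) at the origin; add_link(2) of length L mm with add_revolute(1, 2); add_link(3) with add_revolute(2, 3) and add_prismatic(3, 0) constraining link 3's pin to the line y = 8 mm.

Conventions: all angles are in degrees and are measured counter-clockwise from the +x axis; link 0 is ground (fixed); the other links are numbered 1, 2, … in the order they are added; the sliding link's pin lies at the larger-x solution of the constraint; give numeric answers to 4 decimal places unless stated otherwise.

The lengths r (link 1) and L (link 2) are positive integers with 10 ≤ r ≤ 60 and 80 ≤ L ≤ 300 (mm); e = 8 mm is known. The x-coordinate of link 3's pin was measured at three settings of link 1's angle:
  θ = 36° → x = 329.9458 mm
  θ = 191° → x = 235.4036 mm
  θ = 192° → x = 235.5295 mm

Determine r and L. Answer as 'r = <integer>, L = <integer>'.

constraint per measurement: (x − r cos θ)² + (r sin θ − e)² = L²
subtracting the θ₁ and θ₂ equations cancels the r² and L² terms:
r = (x₁² − x₂²) / (2[(x₁cos θ₁ + e sin θ₁) − (x₂cos θ₂ + e sin θ₂)]) = 53.0000 → r = 53
L² = (x₁ − r cos θ₁)² + (r sin θ₁ − e)² = 82944.0225 → L = 288.0000 → L = 288
check at θ₃=192°: x = 235.5295 (printed 235.5295) ✓

r = 53, L = 288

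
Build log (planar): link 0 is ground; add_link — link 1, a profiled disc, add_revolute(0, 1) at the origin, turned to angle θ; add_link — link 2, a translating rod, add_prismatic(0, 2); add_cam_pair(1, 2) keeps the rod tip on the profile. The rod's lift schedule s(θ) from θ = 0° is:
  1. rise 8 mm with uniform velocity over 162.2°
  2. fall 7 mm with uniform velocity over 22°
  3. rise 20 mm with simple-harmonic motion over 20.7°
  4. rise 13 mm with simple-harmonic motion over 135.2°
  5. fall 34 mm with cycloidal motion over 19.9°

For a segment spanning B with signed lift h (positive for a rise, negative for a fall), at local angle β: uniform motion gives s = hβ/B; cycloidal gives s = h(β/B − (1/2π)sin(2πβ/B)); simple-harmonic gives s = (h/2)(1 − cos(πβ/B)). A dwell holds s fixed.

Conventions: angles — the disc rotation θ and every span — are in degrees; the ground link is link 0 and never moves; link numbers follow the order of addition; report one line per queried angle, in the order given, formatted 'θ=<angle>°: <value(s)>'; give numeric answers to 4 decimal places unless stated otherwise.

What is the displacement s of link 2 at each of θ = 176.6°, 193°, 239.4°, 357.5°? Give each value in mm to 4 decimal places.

seg 1 [0°–162.2°] uniform, h=8: full span → s += 8 → s = 8.0000
seg 2 [162.2°–184.2°] uniform, h=-7: θ=176.6° here. β=14.4, B=22. -7·14.4/22 = -4.5818 → s = 3.4182
seg 2 [162.2°–184.2°] uniform, h=-7: full span → s += -7 → s = 1.0000
seg 3 [184.2°–204.9°] simple-harmonic, h=20: θ=193° here. β=8.8, B=20.7. 20/2·(1 − cos(π·0.4251)) = 7.6692 → s = 8.6692
seg 3 [184.2°–204.9°] simple-harmonic, h=20: full span → s += 20 → s = 21.0000
seg 4 [204.9°–340.1°] simple-harmonic, h=13: θ=239.4° here. β=34.5, B=135.2. 13/2·(1 − cos(π·0.2552)) = 1.9792 → s = 22.9792
seg 4 [204.9°–340.1°] simple-harmonic, h=13: full span → s += 13 → s = 34.0000
seg 5 [340.1°–360°] cycloidal, h=-34: θ=357.5° here. β=17.4, B=19.9. -34·(0.8744 − sin(2π·0.8744)/(2π)) = -33.5701 → s = 0.4299

θ=176.6°: 3.4182
θ=193°: 8.6692
θ=239.4°: 22.9792
θ=357.5°: 0.4299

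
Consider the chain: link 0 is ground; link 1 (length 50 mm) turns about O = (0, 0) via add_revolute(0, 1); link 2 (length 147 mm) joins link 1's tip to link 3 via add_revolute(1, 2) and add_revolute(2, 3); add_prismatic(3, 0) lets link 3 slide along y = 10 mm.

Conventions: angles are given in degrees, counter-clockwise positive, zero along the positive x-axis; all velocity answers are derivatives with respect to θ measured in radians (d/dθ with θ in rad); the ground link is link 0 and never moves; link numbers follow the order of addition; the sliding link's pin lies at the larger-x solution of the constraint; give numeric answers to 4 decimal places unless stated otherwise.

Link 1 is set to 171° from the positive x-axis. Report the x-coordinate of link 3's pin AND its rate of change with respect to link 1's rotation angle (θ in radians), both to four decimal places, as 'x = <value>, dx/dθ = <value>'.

geometry: r = 50 mm, L = 147 mm, e = 10 mm
crank pin P = (r cos θ, r sin θ) = (-49.384417, 7.821723)
h = r sin θ − e = 7.821723 − 10 = -2.178277
x = r cos θ + √(L² − h²) = -49.384417 + 146.983860 = 97.599443
dx/dθ = −r sin θ − h·r cos θ/√(L² − h²) (θ in radians; h = -2.178277) = -8.553592

x = 97.5994, dx/dθ = -8.5536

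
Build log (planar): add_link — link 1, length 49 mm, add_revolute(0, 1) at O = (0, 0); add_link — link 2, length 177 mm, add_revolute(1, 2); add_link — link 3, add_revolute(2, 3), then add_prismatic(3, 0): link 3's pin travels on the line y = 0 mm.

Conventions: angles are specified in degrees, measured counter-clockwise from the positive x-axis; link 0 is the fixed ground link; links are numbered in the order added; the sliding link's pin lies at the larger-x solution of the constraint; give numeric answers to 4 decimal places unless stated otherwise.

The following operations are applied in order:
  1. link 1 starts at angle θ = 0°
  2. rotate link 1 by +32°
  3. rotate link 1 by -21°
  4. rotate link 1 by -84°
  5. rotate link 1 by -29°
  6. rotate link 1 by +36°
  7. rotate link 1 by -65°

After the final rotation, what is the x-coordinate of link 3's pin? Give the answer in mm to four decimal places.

geometry: r = 49 mm, L = 177 mm, e = 0 mm; θ starts at 0°
rotate link 1 by +32°: θ ← 0° +32° = 32°
rotate link 1 by -21°: θ ← 32° -21° = 11°
rotate link 1 by -84°: θ ← 11° -84° = -73°
rotate link 1 by -29°: θ ← -73° -29° = -102°
rotate link 1 by +36°: θ ← -102° +36° = -66°
rotate link 1 by -65°: θ ← -66° -65° = -131°
crank pin P = (r cos θ, r sin θ) = (-32.146892, -36.980769)
h = r sin θ − e = -36.980769 − 0 = -36.980769
x = r cos θ + √(L² − h²) = -32.146892 + 173.093682 = 140.946789

140.9468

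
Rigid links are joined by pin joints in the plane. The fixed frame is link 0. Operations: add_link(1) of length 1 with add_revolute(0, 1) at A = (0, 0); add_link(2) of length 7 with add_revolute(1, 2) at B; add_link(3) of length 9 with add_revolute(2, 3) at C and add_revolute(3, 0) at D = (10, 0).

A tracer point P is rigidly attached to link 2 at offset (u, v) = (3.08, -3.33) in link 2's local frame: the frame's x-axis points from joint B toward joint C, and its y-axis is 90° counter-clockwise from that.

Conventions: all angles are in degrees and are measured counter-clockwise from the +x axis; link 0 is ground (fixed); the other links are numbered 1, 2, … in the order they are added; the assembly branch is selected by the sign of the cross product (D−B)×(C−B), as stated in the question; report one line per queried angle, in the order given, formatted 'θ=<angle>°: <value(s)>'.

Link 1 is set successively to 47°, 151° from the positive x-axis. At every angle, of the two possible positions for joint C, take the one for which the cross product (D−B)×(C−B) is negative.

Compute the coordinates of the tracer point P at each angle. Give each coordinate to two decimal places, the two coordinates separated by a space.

A=(0,0), D=(10.00,0)
θ=47°: B = A + 1.00·(cos47°, sin47°) = (0.6820, 0.7314)
θ=47°: |BD| = 9.3467
θ=47°: circle(B,7.00) ∩ circle(D,9.00): a=2.9615, h=6.3427
θ=47°:   candidates: C₊=(4.1307,6.8229) cross=59.283; C₋=(3.1381,-5.8236) cross=-59.283
θ=47°:   branch - wants cross < 0 → take C=(3.1381,-5.8236) (cross=-59.283)
θ=47°: ex = (C−B)/|BC| = (0.3509,-0.9364); ey = (0.9364,0.3509)
θ=47°: P = B + 3.08·ex + -3.33·ey = (-1.3556,-3.3212)
θ=151°: B = A + 1.00·(cos151°, sin151°) = (-0.8746, 0.4848)
θ=151°: |BD| = 10.8854
θ=151°: circle(B,7.00) ∩ circle(D,9.00): a=3.9729, h=5.7634
θ=151°:   candidates: C₊=(3.3510,6.0655) cross=62.737; C₋=(2.8376,-5.4498) cross=-62.737
θ=151°:   branch - wants cross < 0 → take C=(2.8376,-5.4498) (cross=-62.737)
θ=151°: ex = (C−B)/|BC| = (0.5303,-0.8478); ey = (0.8478,0.5303)
θ=151°: P = B + 3.08·ex + -3.33·ey = (-2.0644,-3.8924)

θ=47°: -1.36 -3.32
θ=151°: -2.06 -3.89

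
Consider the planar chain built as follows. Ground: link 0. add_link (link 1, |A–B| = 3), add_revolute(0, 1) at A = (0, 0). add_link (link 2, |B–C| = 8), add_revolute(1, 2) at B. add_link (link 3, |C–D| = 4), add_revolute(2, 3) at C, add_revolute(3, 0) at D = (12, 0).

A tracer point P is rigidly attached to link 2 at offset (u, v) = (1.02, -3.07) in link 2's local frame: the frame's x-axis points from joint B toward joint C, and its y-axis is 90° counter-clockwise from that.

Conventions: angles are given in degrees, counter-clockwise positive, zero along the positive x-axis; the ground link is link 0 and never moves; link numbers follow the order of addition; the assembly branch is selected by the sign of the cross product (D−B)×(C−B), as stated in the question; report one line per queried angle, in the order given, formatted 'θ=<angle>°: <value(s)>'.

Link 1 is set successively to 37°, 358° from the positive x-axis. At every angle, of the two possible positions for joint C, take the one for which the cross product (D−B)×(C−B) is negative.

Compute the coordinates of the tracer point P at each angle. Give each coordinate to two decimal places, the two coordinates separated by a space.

A=(0,0), D=(12.00,0)
θ=37°: B = A + 3.00·(cos37°, sin37°) = (2.3959, 1.8054)
θ=37°: |BD| = 9.7723
θ=37°: circle(B,8.00) ∩ circle(D,4.00): a=7.3421, h=3.1771
θ=37°:   candidates: C₊=(10.1986,3.5714) cross=31.048; C₋=(9.0246,-2.6734) cross=-31.048
θ=37°:   branch - wants cross < 0 → take C=(9.0246,-2.6734) (cross=-31.048)
θ=37°: ex = (C−B)/|BC| = (0.8286,-0.5599); ey = (0.5599,0.8286)
θ=37°: P = B + 1.02·ex + -3.07·ey = (1.5223,-1.3094)
θ=358°: B = A + 3.00·(cos358°, sin358°) = (2.9982, -0.1047)
θ=358°: |BD| = 9.0024
θ=358°: circle(B,8.00) ∩ circle(D,4.00): a=7.1672, h=3.5541
θ=358°:   candidates: C₊=(10.1235,3.5325) cross=31.996; C₋=(10.2062,-3.5752) cross=-31.996
θ=358°:   branch - wants cross < 0 → take C=(10.2062,-3.5752) (cross=-31.996)
θ=358°: ex = (C−B)/|BC| = (0.9010,-0.4338); ey = (0.4338,0.9010)
θ=358°: P = B + 1.02·ex + -3.07·ey = (2.5854,-3.3133)

θ=37°: 1.52 -1.31
θ=358°: 2.59 -3.31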